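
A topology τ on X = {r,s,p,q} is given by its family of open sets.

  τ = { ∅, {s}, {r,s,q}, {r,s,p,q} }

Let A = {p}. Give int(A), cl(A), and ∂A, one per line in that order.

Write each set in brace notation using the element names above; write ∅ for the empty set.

interior: largest open inside A is ∅ (from ∅)
cl via duality: int({r,s,q}) = {r,s,q}, so X∖{r,s,q} = {p}
cl∖int = {p}

int(A) = ∅
cl(A)  = {p}
∂A     = {p}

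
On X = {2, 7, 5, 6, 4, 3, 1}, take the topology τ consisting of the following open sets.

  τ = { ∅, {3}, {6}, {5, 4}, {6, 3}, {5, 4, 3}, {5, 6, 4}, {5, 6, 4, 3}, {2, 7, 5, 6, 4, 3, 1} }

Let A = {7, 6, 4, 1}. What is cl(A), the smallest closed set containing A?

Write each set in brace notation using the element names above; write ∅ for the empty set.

cl via duality: int({2, 5, 3}) = {3}, so X∖{3} = {2, 7, 5, 6, 4, 1}

{2, 7, 5, 6, 4, 1}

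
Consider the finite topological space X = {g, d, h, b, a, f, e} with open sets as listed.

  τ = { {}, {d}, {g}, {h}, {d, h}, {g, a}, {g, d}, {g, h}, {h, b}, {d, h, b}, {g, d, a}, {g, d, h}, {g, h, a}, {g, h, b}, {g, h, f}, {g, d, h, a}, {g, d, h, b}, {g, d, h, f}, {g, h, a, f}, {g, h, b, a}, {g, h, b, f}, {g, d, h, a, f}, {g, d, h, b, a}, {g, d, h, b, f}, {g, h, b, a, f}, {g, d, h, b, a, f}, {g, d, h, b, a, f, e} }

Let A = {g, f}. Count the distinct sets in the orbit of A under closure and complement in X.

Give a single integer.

complement {d, h, b, a, e}; its interior {d, h, b}; cl(A) = X∖{d, h, b} = {g, a, f, e}
With k = closure, c = complement:
  1. A     = {g, f}
  2. kA    = {g, a, f, e}
  3. cA    = {d, h, b, a, e}
  4. ckA   = {d, h, b}
  5. kcA   = {d, h, b, a, f, e}
  6. kckA  = {d, h, b, f, e}
  7. ckcA  = {g}
  8. ckckA = {g, a}
k, c of each give nothing new

8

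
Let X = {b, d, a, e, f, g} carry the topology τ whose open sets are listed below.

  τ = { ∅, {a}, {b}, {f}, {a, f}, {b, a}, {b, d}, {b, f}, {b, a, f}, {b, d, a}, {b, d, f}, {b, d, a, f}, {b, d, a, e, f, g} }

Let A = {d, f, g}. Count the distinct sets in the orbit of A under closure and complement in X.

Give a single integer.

8

closure: X∖int(X∖A) = X∖{b, a} = {d, e, f, g}
Let k=closure and c=complement:
  1. A     = {d, f, g}
  2. kA    = {d, e, f, g}
  3. cA    = {b, a, e}
  4. ckA   = {b, a}
  5. kcA   = {b, d, a, e, g}
  6. ckcA  = {f}
  7. kckcA = {e, f, g}
  8. ckckcA = {b, d, a}
— saturated at 8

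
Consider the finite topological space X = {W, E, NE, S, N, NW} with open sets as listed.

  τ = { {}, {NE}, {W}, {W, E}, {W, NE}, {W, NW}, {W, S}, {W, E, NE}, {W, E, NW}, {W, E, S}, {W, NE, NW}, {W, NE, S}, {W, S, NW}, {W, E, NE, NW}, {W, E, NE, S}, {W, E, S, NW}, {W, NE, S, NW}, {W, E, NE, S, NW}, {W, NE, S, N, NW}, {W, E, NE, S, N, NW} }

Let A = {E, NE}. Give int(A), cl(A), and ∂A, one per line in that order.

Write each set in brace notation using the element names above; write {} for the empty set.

U open, U⊆A: {}, {NE}. int(A) = ⋃ = {NE}
X∖A={W, S, N, NW}, int(X∖A)={W, S, NW}, hence cl(A)={E, NE, N}
∂A: remove int from cl → {E, N}

int(A) = {NE}
cl(A)  = {E, NE, N}
∂A     = {E, N}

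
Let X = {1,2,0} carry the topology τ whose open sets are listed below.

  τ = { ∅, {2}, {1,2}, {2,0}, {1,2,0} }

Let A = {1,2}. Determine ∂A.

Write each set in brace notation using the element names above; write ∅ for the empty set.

{0}

open subsets of A: ∅, {2}, {1,2}; so int(A) = {1,2}
closure: X∖int(X∖A) = X∖∅ = {1,2,0}
∂A = {1,2,0} minus {1,2} = {0}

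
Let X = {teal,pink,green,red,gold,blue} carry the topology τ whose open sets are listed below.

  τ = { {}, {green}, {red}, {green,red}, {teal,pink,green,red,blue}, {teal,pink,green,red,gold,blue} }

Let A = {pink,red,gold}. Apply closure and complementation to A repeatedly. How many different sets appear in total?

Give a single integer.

6

complement {teal,green,blue}; its interior {green}; cl(A) = X∖{green} = {teal,pink,red,gold,blue}
With k = closure, c = complement:
  1. A     = {pink,red,gold}
  2. kA    = {teal,pink,red,gold,blue}
  3. cA    = {teal,green,blue}
  4. ckA   = {green}
  5. kcA   = {teal,pink,green,gold,blue}
  6. ckcA  = {red}
k, c of each give nothing new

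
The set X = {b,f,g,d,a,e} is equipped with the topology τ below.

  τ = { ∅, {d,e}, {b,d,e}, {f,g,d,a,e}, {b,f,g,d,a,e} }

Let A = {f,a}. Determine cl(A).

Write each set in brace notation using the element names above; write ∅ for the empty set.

complement {b,g,d,e}; its interior {b,d,e}; cl(A) = X∖{b,d,e} = {f,g,a}

{f,g,a}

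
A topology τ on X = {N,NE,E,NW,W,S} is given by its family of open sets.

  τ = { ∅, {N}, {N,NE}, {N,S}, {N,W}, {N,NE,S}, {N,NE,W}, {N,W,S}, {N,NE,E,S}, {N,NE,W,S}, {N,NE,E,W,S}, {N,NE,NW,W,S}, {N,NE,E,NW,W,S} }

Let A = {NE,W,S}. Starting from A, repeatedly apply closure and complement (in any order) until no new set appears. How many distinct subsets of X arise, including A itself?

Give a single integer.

closure: X∖int(X∖A) = X∖{N} = {NE,E,NW,W,S}
Let k=closure and c=complement:
  1. A     = {NE,W,S}
  2. kA    = {NE,E,NW,W,S}
  3. cA    = {N,E,NW}
  4. ckA   = {N}
  5. kcA   = {N,NE,E,NW,W,S}
  6. ckcA  = ∅
— saturated at 6

6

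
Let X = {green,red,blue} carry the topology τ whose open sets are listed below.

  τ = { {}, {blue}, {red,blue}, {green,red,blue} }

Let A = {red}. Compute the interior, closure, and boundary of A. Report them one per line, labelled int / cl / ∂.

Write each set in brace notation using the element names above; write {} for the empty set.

int(A) = {}
cl(A)  = {green,red}
∂A     = {green,red}

U open, U⊆A: {}. int(A) = ⋃ = {}
X∖A={green,blue}, int(X∖A)={blue}, hence cl(A)={green,red}
∂A: remove int from cl → {green,red}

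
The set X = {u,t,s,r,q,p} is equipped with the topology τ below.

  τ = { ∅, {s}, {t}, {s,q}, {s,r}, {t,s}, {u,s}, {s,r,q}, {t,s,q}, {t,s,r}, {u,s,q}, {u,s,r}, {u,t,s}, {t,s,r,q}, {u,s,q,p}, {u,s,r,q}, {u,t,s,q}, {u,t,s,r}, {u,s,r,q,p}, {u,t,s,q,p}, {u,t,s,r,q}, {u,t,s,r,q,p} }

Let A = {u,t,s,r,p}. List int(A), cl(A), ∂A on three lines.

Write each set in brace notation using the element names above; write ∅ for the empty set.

int(A) = {u,t,s,r}
cl(A)  = {u,t,s,r,q,p}
∂A     = {q,p}

opens ⊆ A: ∅, {t}, {s}, {u,s}, {s,r}, {t,s}, {t,s,r}, {u,s,r}, {u,t,s}, {u,t,s,r}; union → int = {u,t,s,r}
complement {q}; its interior ∅; cl(A) = X∖∅ = {u,t,s,r,q,p}
boundary = {u,t,s,r,q,p} ∖ {u,t,s,r} = {q,p}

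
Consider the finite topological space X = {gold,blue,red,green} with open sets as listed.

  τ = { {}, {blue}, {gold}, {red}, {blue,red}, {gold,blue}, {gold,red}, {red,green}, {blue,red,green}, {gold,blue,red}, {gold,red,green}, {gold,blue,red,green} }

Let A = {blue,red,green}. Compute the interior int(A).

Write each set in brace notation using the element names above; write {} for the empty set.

{blue,red,green}

U open, U⊆A: {}, {red}, {blue}, {red,green}, {blue,red}, {blue,red,green}. int(A) = ⋃ = {blue,red,green}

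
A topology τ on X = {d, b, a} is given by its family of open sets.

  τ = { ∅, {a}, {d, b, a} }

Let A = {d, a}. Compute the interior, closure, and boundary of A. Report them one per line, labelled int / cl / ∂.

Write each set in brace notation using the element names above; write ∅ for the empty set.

int(A) = {a}
cl(A)  = {d, b, a}
∂A     = {d, b}

interior: largest open inside A is {a} (from ∅, {a})
cl via duality: int({b}) = ∅, so X∖∅ = {d, b, a}
cl∖int = {d, b}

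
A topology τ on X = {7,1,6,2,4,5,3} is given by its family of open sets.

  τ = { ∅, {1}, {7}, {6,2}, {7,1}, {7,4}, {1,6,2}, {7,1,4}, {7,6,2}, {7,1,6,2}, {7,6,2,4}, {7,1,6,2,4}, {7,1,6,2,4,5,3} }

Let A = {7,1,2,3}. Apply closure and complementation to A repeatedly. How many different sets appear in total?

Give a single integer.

10

closure: X∖int(X∖A) = X∖∅ = {7,1,6,2,4,5,3}
Let k=closure and c=complement:
  1. A     = {7,1,2,3}
  2. kA    = {7,1,6,2,4,5,3}
  3. cA    = {6,4,5}
  4. ckA   = ∅
  5. kcA   = {6,2,4,5,3}
  6. ckcA  = {7,1}
  7. kckcA = {7,1,4,5,3}
  8. ckckcA = {6,2}
  9. kckckcA = {6,2,5,3}
  10. ckckckcA = {7,1,4}
— saturated at 10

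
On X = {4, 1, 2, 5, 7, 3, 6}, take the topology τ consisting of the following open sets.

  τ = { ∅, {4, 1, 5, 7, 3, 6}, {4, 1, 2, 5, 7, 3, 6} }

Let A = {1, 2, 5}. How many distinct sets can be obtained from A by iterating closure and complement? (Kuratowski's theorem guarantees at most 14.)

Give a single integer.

4

complement {4, 7, 3, 6}; its interior ∅; cl(A) = X∖∅ = {4, 1, 2, 5, 7, 3, 6}
With k = closure, c = complement:
  1. A     = {1, 2, 5}
  2. kA    = {4, 1, 2, 5, 7, 3, 6}
  3. cA    = {4, 7, 3, 6}
  4. ckA   = ∅
k, c of each give nothing new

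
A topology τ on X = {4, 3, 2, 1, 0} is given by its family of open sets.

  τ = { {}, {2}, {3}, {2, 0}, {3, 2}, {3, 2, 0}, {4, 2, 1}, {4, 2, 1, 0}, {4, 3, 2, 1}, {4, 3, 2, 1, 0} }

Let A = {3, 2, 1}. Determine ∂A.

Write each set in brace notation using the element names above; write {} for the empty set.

{4, 1, 0}

opens ⊆ A: {}, {2}, {3}, {3, 2}; union → int = {3, 2}
complement {4, 0}; its interior {}; cl(A) = X∖{} = {4, 3, 2, 1, 0}
boundary = {4, 3, 2, 1, 0} ∖ {3, 2} = {4, 1, 0}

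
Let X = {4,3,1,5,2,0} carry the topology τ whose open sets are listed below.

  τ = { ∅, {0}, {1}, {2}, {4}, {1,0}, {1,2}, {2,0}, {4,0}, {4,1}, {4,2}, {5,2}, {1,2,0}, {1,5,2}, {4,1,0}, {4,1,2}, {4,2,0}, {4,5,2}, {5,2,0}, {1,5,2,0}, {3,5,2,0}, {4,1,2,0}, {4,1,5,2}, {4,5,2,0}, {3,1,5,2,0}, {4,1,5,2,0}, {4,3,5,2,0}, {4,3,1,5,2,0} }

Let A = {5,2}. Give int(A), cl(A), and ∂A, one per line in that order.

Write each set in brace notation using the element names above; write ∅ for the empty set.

interior: largest open inside A is {5,2} (from ∅, {2}, {5,2})
cl via duality: int({4,3,1,0}) = {4,1,0}, so X∖{4,1,0} = {3,5,2}
cl∖int = {3}

int(A) = {5,2}
cl(A)  = {3,5,2}
∂A     = {3}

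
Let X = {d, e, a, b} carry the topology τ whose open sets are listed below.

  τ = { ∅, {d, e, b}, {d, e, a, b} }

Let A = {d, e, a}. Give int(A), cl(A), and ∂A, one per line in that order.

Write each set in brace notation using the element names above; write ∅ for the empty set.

int(A) = ∅
cl(A)  = {d, e, a, b}
∂A     = {d, e, a, b}

open subsets of A: ∅; so int(A) = ∅
closure: X∖int(X∖A) = X∖∅ = {d, e, a, b}
∂A = {d, e, a, b} minus ∅ = {d, e, a, b}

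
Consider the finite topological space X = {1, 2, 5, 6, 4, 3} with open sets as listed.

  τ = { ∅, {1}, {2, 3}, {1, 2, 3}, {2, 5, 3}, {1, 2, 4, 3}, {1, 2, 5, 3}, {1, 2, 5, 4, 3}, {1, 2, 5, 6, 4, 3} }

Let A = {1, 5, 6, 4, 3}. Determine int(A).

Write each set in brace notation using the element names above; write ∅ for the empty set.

interior: largest open inside A is {1} (from ∅, {1})

{1}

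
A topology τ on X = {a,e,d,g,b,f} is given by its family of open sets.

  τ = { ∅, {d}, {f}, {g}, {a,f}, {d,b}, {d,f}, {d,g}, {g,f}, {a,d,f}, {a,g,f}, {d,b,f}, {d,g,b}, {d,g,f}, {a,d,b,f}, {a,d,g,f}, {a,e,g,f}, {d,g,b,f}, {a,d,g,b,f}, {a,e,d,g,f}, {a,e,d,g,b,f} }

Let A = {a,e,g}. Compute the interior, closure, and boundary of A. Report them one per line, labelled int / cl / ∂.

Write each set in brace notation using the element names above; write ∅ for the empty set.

interior: largest open inside A is {g} (from ∅, {g})
cl via duality: int({d,b,f}) = {d,b,f}, so X∖{d,b,f} = {a,e,g}
cl∖int = {a,e}

int(A) = {g}
cl(A)  = {a,e,g}
∂A     = {a,e}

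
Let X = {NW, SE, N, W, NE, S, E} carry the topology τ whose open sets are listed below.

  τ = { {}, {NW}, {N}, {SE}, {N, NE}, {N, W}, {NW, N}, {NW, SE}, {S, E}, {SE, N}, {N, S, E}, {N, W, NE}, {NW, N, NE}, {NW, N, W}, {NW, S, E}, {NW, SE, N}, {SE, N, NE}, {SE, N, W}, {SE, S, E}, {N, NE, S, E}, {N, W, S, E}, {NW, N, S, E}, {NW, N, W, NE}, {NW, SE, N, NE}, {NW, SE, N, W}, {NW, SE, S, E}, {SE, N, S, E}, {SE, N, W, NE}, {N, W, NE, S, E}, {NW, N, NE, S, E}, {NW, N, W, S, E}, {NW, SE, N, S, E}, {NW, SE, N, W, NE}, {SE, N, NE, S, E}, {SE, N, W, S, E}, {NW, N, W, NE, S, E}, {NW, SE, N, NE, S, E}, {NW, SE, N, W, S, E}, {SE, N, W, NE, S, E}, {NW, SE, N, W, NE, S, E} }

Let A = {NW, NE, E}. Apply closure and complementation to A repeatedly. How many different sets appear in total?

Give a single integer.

8

closure: X∖int(X∖A) = X∖{SE, N, W} = {NW, NE, S, E}
Let k=closure and c=complement:
  1. A     = {NW, NE, E}
  2. kA    = {NW, NE, S, E}
  3. cA    = {SE, N, W, S}
  4. ckA   = {SE, N, W}
  5. kcA   = {SE, N, W, NE, S, E}
  6. kckA  = {SE, N, W, NE}
  7. ckcA  = {NW}
  8. ckckA = {NW, S, E}
— saturated at 8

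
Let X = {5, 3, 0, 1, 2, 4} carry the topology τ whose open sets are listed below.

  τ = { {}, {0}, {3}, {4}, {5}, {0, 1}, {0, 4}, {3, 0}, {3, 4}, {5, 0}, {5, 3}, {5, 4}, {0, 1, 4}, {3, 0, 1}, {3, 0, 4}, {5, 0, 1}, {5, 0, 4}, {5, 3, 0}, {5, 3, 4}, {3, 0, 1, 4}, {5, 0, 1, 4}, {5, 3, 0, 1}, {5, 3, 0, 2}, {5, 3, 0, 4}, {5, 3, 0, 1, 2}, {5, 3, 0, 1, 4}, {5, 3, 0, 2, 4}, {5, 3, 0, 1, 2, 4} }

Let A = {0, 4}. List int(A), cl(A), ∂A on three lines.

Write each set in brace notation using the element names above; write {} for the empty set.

interior: largest open inside A is {0, 4} (from {}, {0}, {4}, {0, 4})
cl via duality: int({5, 3, 1, 2}) = {5, 3}, so X∖{5, 3} = {0, 1, 2, 4}
cl∖int = {1, 2}

int(A) = {0, 4}
cl(A)  = {0, 1, 2, 4}
∂A     = {1, 2}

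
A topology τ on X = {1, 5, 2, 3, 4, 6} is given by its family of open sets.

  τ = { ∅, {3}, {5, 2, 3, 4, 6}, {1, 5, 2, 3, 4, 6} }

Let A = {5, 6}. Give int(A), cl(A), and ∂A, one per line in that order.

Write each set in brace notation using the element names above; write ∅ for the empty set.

int(A) = ∅
cl(A)  = {1, 5, 2, 4, 6}
∂A     = {1, 5, 2, 4, 6}

open subsets of A: ∅; so int(A) = ∅
closure: X∖int(X∖A) = X∖{3} = {1, 5, 2, 4, 6}
∂A = {1, 5, 2, 4, 6} minus ∅ = {1, 5, 2, 4, 6}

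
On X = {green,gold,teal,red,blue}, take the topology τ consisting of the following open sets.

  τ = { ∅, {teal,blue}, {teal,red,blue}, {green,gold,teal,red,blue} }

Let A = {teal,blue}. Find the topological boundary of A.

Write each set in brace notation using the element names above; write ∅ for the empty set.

U open, U⊆A: ∅, {teal,blue}. int(A) = ⋃ = {teal,blue}
X∖A={green,gold,red}, int(X∖A)=∅, hence cl(A)={green,gold,teal,red,blue}
∂A: remove int from cl → {green,gold,red}

{green,gold,red}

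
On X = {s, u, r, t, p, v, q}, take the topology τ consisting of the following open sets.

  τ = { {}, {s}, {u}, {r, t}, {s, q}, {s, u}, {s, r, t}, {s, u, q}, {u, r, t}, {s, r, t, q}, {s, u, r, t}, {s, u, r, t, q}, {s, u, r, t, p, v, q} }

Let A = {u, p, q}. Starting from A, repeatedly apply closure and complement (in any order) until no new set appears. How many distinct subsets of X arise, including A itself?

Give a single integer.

X∖A={s, r, t, v}, int(X∖A)={s, r, t}, hence cl(A)={u, p, v, q}
Orbit (k=closure, c=complement):
  1. A     = {u, p, q}
  2. kA    = {u, p, v, q}
  3. cA    = {s, r, t, v}
  4. ckA   = {s, r, t}
  5. kcA   = {s, r, t, p, v, q}
  6. ckcA  = {u}
  7. kckcA = {u, p, v}
  8. ckckcA = {s, r, t, q}
(closed under both — stop)

8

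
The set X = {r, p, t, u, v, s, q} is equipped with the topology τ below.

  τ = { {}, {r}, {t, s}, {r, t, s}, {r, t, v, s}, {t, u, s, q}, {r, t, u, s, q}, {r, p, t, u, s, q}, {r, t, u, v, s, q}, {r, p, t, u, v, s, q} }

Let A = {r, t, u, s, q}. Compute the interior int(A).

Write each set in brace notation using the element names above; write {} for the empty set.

U open, U⊆A: {}, {r}, {t, s}, {r, t, s}, {t, u, s, q}, {r, t, u, s, q}. int(A) = ⋃ = {r, t, u, s, q}

{r, t, u, s, q}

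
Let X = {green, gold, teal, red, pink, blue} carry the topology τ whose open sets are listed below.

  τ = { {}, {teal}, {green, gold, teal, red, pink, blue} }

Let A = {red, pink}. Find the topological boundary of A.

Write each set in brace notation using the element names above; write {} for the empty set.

open subsets of A: {}; so int(A) = {}
closure: X∖int(X∖A) = X∖{teal} = {green, gold, red, pink, blue}
∂A = {green, gold, red, pink, blue} minus {} = {green, gold, red, pink, blue}

{green, gold, red, pink, blue}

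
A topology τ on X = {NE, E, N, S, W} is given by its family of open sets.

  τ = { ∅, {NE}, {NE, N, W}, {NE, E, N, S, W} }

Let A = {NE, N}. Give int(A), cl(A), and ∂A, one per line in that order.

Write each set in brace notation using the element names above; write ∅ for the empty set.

int(A) = {NE}
cl(A)  = {NE, E, N, S, W}
∂A     = {E, N, S, W}

U open, U⊆A: ∅, {NE}. int(A) = ⋃ = {NE}
X∖A={E, S, W}, int(X∖A)=∅, hence cl(A)={NE, E, N, S, W}
∂A: remove int from cl → {E, N, S, W}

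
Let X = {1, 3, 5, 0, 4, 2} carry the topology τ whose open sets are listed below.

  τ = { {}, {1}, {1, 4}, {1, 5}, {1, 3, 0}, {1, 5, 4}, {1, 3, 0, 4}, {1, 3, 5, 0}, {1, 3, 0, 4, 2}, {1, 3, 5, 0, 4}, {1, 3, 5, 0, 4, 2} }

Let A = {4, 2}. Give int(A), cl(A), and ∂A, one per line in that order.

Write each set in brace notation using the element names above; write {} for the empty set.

interior: largest open inside A is {} (from {})
cl via duality: int({1, 3, 5, 0}) = {1, 3, 5, 0}, so X∖{1, 3, 5, 0} = {4, 2}
cl∖int = {4, 2}

int(A) = {}
cl(A)  = {4, 2}
∂A     = {4, 2}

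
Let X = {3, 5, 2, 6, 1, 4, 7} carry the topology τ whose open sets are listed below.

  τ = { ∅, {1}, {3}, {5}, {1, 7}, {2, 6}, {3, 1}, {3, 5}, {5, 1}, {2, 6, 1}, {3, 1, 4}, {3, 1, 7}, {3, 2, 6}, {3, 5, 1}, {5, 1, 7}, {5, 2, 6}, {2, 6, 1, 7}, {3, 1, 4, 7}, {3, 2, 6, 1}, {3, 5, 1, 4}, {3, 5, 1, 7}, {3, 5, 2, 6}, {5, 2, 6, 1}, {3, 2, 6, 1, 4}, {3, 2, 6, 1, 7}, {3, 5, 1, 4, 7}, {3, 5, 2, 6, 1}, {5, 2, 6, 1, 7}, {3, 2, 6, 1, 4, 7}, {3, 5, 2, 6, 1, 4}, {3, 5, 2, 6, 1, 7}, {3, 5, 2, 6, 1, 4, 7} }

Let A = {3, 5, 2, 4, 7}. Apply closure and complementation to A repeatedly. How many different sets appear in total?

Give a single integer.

X∖A={6, 1}, int(X∖A)={1}, hence cl(A)={3, 5, 2, 6, 4, 7}
Orbit (k=closure, c=complement):
  1. A     = {3, 5, 2, 4, 7}
  2. kA    = {3, 5, 2, 6, 4, 7}
  3. cA    = {6, 1}
  4. ckA   = {1}
  5. kcA   = {2, 6, 1, 4, 7}
  6. kckA  = {1, 4, 7}
  7. ckcA  = {3, 5}
  8. ckckA = {3, 5, 2, 6}
  9. kckcA = {3, 5, 4}
  10. kckckA = {3, 5, 2, 6, 4}
  11. ckckcA = {2, 6, 1, 7}
  12. ckckckA = {1, 7}
(closed under both — stop)

12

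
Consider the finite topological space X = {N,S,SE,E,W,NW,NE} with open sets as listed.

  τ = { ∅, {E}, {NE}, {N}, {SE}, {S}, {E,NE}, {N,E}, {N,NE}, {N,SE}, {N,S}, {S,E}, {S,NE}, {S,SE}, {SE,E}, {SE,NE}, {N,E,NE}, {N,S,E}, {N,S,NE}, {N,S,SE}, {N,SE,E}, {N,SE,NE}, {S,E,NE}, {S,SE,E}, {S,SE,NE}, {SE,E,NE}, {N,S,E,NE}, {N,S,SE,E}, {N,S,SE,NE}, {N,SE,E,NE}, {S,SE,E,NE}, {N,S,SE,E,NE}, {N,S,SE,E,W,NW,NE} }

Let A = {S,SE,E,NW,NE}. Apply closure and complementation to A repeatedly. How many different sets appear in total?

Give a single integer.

6

X∖A={N,W}, int(X∖A)={N}, hence cl(A)={S,SE,E,W,NW,NE}
Orbit (k=closure, c=complement):
  1. A     = {S,SE,E,NW,NE}
  2. kA    = {S,SE,E,W,NW,NE}
  3. cA    = {N,W}
  4. ckA   = {N}
  5. kcA   = {N,W,NW}
  6. ckcA  = {S,SE,E,NE}
(closed under both — stop)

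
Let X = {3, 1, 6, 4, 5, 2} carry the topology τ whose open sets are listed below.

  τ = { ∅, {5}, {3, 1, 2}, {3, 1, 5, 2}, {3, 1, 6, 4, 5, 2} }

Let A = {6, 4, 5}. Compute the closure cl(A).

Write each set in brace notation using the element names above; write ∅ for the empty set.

complement {3, 1, 2}; its interior {3, 1, 2}; cl(A) = X∖{3, 1, 2} = {6, 4, 5}

{6, 4, 5}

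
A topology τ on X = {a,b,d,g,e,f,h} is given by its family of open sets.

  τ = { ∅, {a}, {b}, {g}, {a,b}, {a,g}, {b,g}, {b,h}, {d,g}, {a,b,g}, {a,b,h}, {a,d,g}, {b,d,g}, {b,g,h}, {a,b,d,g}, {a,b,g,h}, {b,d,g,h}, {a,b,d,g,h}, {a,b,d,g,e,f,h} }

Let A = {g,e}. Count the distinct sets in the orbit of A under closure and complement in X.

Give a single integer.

8

complement {a,b,d,f,h}; its interior {a,b,h}; cl(A) = X∖{a,b,h} = {d,g,e,f}
With k = closure, c = complement:
  1. A     = {g,e}
  2. kA    = {d,g,e,f}
  3. cA    = {a,b,d,f,h}
  4. ckA   = {a,b,h}
  5. kcA   = {a,b,d,e,f,h}
  6. kckA  = {a,b,e,f,h}
  7. ckcA  = {g}
  8. ckckA = {d,g}
k, c of each give nothing new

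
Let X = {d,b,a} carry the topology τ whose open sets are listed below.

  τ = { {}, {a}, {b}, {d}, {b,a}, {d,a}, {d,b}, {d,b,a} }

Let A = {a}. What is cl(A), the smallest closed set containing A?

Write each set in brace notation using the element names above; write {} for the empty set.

{a}

cl via duality: int({d,b}) = {d,b}, so X∖{d,b} = {a}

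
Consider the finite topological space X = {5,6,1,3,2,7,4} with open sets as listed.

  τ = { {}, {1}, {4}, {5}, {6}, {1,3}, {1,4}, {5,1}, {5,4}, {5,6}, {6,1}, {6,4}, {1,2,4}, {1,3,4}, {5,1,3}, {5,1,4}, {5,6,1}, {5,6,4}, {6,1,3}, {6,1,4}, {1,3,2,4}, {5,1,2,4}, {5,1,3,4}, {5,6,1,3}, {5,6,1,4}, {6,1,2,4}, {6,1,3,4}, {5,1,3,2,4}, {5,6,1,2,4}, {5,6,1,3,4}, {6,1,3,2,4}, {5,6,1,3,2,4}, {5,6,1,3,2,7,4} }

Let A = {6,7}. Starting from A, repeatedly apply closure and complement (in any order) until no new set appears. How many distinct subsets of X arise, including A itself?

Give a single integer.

X∖A={5,1,3,2,4}, int(X∖A)={5,1,3,2,4}, hence cl(A)={6,7}
Orbit (k=closure, c=complement):
  1. A     = {6,7}
  2. cA    = {5,1,3,2,4}
  3. kcA   = {5,1,3,2,7,4}
  4. ckcA  = {6}
(closed under both — stop)

4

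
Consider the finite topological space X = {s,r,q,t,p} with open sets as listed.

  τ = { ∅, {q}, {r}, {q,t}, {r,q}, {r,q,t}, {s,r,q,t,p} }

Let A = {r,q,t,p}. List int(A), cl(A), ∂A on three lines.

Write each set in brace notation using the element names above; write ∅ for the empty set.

open subsets of A: ∅, {q}, {r}, {r,q}, {q,t}, {r,q,t}; so int(A) = {r,q,t}
closure: X∖int(X∖A) = X∖∅ = {s,r,q,t,p}
∂A = {s,r,q,t,p} minus {r,q,t} = {s,p}

int(A) = {r,q,t}
cl(A)  = {s,r,q,t,p}
∂A     = {s,p}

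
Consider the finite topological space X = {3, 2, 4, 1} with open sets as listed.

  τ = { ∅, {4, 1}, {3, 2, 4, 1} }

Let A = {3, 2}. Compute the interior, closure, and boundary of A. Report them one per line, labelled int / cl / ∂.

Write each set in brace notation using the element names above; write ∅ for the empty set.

int(A) = ∅
cl(A)  = {3, 2}
∂A     = {3, 2}

opens ⊆ A: ∅; union → int = ∅
complement {4, 1}; its interior {4, 1}; cl(A) = X∖{4, 1} = {3, 2}
boundary = {3, 2} ∖ ∅ = {3, 2}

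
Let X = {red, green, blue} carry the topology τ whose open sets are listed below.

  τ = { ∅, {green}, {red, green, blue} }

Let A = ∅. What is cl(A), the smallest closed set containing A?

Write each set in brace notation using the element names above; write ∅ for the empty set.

∅

cl via duality: int({red, green, blue}) = {red, green, blue}, so X∖{red, green, blue} = ∅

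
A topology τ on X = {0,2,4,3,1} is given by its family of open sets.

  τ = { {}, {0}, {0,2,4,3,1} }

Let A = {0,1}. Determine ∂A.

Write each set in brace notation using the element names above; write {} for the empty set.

{2,4,3,1}

opens ⊆ A: {}, {0}; union → int = {0}
complement {2,4,3}; its interior {}; cl(A) = X∖{} = {0,2,4,3,1}
boundary = {0,2,4,3,1} ∖ {0} = {2,4,3,1}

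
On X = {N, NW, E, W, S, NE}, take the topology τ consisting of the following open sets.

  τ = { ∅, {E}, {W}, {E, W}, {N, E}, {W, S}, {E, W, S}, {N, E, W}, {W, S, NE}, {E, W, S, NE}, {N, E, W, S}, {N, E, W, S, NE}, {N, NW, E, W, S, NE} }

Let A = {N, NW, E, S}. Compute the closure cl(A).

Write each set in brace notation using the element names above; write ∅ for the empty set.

closure: X∖int(X∖A) = X∖{W} = {N, NW, E, S, NE}

{N, NW, E, S, NE}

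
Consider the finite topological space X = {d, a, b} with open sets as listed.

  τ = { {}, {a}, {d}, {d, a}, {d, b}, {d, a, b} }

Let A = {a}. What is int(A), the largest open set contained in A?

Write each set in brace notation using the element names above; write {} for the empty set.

{a}

U open, U⊆A: {}, {a}. int(A) = ⋃ = {a}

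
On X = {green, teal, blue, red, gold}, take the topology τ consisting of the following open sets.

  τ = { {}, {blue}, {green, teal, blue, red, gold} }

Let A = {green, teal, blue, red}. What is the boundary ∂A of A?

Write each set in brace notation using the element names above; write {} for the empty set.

open subsets of A: {}, {blue}; so int(A) = {blue}
closure: X∖int(X∖A) = X∖{} = {green, teal, blue, red, gold}
∂A = {green, teal, blue, red, gold} minus {blue} = {green, teal, red, gold}

{green, teal, red, gold}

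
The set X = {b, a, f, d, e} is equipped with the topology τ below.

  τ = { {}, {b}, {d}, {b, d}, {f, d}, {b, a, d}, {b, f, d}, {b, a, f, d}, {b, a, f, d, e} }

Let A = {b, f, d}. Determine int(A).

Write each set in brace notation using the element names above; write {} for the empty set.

U open, U⊆A: {}, {b}, {d}, {f, d}, {b, d}, {b, f, d}. int(A) = ⋃ = {b, f, d}

{b, f, d}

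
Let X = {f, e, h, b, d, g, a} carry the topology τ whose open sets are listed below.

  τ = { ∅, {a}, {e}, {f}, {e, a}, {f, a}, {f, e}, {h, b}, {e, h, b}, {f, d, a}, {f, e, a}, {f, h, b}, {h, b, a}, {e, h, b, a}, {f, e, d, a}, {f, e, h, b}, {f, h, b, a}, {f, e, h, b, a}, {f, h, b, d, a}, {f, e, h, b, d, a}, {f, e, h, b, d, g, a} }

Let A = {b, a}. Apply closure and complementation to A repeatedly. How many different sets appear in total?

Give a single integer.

X∖A={f, e, h, d, g}, int(X∖A)={f, e}, hence cl(A)={h, b, d, g, a}
Orbit (k=closure, c=complement):
  1. A     = {b, a}
  2. kA    = {h, b, d, g, a}
  3. cA    = {f, e, h, d, g}
  4. ckA   = {f, e}
  5. kcA   = {f, e, h, b, d, g}
  6. kckA  = {f, e, d, g}
  7. ckcA  = {a}
  8. ckckA = {h, b, a}
  9. kckcA = {d, g, a}
  10. ckckcA = {f, e, h, b}
(closed under both — stop)

10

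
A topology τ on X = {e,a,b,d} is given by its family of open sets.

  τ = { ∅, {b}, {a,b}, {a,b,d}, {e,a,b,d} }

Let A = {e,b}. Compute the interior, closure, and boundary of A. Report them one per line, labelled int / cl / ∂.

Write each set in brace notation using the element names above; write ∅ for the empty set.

interior: largest open inside A is {b} (from ∅, {b})
cl via duality: int({a,d}) = ∅, so X∖∅ = {e,a,b,d}
cl∖int = {e,a,d}

int(A) = {b}
cl(A)  = {e,a,b,d}
∂A     = {e,a,d}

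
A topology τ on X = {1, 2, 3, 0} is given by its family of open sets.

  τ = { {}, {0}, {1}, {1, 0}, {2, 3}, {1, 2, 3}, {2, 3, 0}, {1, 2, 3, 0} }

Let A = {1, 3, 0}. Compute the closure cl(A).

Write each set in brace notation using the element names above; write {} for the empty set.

{1, 2, 3, 0}

closure: X∖int(X∖A) = X∖{} = {1, 2, 3, 0}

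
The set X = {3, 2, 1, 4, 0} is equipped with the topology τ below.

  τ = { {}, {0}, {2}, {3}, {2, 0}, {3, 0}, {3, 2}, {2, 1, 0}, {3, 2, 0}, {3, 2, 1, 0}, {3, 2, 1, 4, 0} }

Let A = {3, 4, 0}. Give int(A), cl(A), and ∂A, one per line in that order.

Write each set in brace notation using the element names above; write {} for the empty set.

U open, U⊆A: {}, {0}, {3}, {3, 0}. int(A) = ⋃ = {3, 0}
X∖A={2, 1}, int(X∖A)={2}, hence cl(A)={3, 1, 4, 0}
∂A: remove int from cl → {1, 4}

int(A) = {3, 0}
cl(A)  = {3, 1, 4, 0}
∂A     = {1, 4}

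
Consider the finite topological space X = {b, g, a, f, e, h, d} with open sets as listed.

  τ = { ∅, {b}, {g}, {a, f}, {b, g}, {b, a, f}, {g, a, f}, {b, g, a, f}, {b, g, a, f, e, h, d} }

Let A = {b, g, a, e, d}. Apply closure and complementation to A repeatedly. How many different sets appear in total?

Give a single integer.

8

complement {f, h}; its interior ∅; cl(A) = X∖∅ = {b, g, a, f, e, h, d}
With k = closure, c = complement:
  1. A     = {b, g, a, e, d}
  2. kA    = {b, g, a, f, e, h, d}
  3. cA    = {f, h}
  4. ckA   = ∅
  5. kcA   = {a, f, e, h, d}
  6. ckcA  = {b, g}
  7. kckcA = {b, g, e, h, d}
  8. ckckcA = {a, f}
k, c of each give nothing new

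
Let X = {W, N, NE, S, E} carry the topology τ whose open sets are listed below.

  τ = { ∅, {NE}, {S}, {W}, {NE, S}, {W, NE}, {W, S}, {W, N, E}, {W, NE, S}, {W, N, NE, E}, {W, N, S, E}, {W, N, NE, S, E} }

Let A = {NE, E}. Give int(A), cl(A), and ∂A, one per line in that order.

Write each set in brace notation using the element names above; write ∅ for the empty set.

interior: largest open inside A is {NE} (from ∅, {NE})
cl via duality: int({W, N, S}) = {W, S}, so X∖{W, S} = {N, NE, E}
cl∖int = {N, E}

int(A) = {NE}
cl(A)  = {N, NE, E}
∂A     = {N, E}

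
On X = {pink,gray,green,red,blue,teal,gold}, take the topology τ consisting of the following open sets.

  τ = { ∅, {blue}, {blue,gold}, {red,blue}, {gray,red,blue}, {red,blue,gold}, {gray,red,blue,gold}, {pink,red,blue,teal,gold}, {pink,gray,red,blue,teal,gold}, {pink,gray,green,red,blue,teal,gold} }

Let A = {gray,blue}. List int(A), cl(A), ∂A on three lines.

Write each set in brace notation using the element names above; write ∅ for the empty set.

int(A) = {blue}
cl(A)  = {pink,gray,green,red,blue,teal,gold}
∂A     = {pink,gray,green,red,teal,gold}

interior: largest open inside A is {blue} (from ∅, {blue})
cl via duality: int({pink,green,red,teal,gold}) = ∅, so X∖∅ = {pink,gray,green,red,blue,teal,gold}
cl∖int = {pink,gray,green,red,teal,gold}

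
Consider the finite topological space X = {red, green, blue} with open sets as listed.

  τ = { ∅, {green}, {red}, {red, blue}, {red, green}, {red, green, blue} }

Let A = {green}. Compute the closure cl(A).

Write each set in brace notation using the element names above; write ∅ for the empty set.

complement {red, blue}; its interior {red, blue}; cl(A) = X∖{red, blue} = {green}

{green}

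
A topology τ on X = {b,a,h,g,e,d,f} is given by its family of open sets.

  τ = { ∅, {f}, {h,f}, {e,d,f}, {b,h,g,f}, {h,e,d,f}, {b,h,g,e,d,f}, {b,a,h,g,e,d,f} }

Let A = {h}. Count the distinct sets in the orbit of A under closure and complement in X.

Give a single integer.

6

cl via duality: int({b,a,g,e,d,f}) = {e,d,f}, so X∖{e,d,f} = {b,a,h,g}
Write k for closure, c for complement:
  1. A     = {h}
  2. kA    = {b,a,h,g}
  3. cA    = {b,a,g,e,d,f}
  4. ckA   = {e,d,f}
  5. kcA   = {b,a,h,g,e,d,f}
  6. ckcA  = ∅
applying k or c yields no new set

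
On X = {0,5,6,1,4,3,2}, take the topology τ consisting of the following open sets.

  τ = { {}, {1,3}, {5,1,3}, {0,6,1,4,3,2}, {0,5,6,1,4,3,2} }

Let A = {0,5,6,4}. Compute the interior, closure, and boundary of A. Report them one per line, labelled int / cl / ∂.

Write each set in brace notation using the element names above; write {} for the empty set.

opens ⊆ A: {}; union → int = {}
complement {1,3,2}; its interior {1,3}; cl(A) = X∖{1,3} = {0,5,6,4,2}
boundary = {0,5,6,4,2} ∖ {} = {0,5,6,4,2}

int(A) = {}
cl(A)  = {0,5,6,4,2}
∂A     = {0,5,6,4,2}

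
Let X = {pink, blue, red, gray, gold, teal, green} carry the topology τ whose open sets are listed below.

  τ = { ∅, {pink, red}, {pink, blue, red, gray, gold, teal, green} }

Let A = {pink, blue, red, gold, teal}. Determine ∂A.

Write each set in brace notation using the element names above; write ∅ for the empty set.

U open, U⊆A: ∅, {pink, red}. int(A) = ⋃ = {pink, red}
X∖A={gray, green}, int(X∖A)=∅, hence cl(A)={pink, blue, red, gray, gold, teal, green}
∂A: remove int from cl → {blue, gray, gold, teal, green}

{blue, gray, gold, teal, green}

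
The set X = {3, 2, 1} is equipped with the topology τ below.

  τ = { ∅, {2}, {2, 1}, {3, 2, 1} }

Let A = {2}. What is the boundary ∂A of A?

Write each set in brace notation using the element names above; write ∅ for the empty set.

interior: largest open inside A is {2} (from ∅, {2})
cl via duality: int({3, 1}) = ∅, so X∖∅ = {3, 2, 1}
cl∖int = {3, 1}

{3, 1}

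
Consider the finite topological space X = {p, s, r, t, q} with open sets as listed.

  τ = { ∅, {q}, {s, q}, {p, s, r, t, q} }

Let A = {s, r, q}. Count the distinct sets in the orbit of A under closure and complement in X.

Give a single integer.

cl via duality: int({p, t}) = ∅, so X∖∅ = {p, s, r, t, q}
Write k for closure, c for complement:
  1. A     = {s, r, q}
  2. kA    = {p, s, r, t, q}
  3. cA    = {p, t}
  4. ckA   = ∅
  5. kcA   = {p, r, t}
  6. ckcA  = {s, q}
applying k or c yields no new set

6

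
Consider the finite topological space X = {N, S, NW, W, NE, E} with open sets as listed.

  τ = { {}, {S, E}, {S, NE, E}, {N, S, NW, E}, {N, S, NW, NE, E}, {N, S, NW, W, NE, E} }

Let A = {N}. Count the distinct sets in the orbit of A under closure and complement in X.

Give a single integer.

X∖A={S, NW, W, NE, E}, int(X∖A)={S, NE, E}, hence cl(A)={N, NW, W}
Orbit (k=closure, c=complement):
  1. A     = {N}
  2. kA    = {N, NW, W}
  3. cA    = {S, NW, W, NE, E}
  4. ckA   = {S, NE, E}
  5. kcA   = {N, S, NW, W, NE, E}
  6. ckcA  = {}
(closed under both — stop)

6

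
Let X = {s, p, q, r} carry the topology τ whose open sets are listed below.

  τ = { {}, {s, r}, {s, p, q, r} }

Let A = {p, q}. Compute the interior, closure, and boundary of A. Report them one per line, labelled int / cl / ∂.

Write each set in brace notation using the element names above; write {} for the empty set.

int(A) = {}
cl(A)  = {p, q}
∂A     = {p, q}

U open, U⊆A: {}. int(A) = ⋃ = {}
X∖A={s, r}, int(X∖A)={s, r}, hence cl(A)={p, q}
∂A: remove int from cl → {p, q}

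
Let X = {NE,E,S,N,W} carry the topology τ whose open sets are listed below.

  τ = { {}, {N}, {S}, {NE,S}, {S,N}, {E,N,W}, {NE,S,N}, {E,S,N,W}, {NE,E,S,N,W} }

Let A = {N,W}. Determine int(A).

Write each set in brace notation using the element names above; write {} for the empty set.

opens ⊆ A: {}, {N}; union → int = {N}

{N}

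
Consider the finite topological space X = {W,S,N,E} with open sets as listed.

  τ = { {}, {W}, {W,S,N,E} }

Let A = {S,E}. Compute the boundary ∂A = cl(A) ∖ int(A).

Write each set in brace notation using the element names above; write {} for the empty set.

{S,N,E}

opens ⊆ A: {}; union → int = {}
complement {W,N}; its interior {W}; cl(A) = X∖{W} = {S,N,E}
boundary = {S,N,E} ∖ {} = {S,N,E}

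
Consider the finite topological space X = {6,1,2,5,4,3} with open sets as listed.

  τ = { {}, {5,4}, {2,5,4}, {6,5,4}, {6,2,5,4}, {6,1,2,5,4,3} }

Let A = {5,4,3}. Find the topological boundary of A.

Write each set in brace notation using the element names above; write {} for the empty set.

opens ⊆ A: {}, {5,4}; union → int = {5,4}
complement {6,1,2}; its interior {}; cl(A) = X∖{} = {6,1,2,5,4,3}
boundary = {6,1,2,5,4,3} ∖ {5,4} = {6,1,2,3}

{6,1,2,3}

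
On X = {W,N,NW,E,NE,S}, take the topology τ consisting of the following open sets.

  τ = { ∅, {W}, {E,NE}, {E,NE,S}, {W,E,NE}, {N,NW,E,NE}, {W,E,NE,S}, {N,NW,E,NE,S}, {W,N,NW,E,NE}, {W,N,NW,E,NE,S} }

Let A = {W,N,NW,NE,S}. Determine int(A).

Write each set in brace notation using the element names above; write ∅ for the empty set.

{W}

interior: largest open inside A is {W} (from ∅, {W})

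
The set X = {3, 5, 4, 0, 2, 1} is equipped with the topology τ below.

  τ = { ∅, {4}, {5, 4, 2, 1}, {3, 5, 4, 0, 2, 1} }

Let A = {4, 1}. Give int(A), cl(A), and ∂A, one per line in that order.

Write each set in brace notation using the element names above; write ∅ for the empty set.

int(A) = {4}
cl(A)  = {3, 5, 4, 0, 2, 1}
∂A     = {3, 5, 0, 2, 1}

opens ⊆ A: ∅, {4}; union → int = {4}
complement {3, 5, 0, 2}; its interior ∅; cl(A) = X∖∅ = {3, 5, 4, 0, 2, 1}
boundary = {3, 5, 4, 0, 2, 1} ∖ {4} = {3, 5, 0, 2, 1}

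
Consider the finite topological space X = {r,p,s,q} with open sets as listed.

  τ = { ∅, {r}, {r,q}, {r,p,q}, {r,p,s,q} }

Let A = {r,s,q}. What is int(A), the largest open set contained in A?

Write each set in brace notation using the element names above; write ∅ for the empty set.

{r,q}

opens ⊆ A: ∅, {r}, {r,q}; union → int = {r,q}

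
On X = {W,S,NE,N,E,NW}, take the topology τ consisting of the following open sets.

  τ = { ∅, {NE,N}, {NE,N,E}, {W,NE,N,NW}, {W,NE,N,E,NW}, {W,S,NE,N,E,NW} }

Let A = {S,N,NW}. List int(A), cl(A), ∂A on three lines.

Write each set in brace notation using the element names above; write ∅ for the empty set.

opens ⊆ A: ∅; union → int = ∅
complement {W,NE,E}; its interior ∅; cl(A) = X∖∅ = {W,S,NE,N,E,NW}
boundary = {W,S,NE,N,E,NW} ∖ ∅ = {W,S,NE,N,E,NW}

int(A) = ∅
cl(A)  = {W,S,NE,N,E,NW}
∂A     = {W,S,NE,N,E,NW}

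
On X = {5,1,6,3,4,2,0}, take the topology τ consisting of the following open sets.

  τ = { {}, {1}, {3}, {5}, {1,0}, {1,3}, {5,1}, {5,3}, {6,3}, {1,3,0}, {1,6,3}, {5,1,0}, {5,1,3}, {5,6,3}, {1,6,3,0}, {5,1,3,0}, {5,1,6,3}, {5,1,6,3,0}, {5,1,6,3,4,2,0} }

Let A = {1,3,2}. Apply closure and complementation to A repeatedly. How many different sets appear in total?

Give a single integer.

cl via duality: int({5,6,4,0}) = {5}, so X∖{5} = {1,6,3,4,2,0}
Write k for closure, c for complement:
  1. A     = {1,3,2}
  2. kA    = {1,6,3,4,2,0}
  3. cA    = {5,6,4,0}
  4. ckA   = {5}
  5. kcA   = {5,6,4,2,0}
  6. kckA  = {5,4,2}
  7. ckcA  = {1,3}
  8. ckckA = {1,6,3,0}
applying k or c yields no new set

8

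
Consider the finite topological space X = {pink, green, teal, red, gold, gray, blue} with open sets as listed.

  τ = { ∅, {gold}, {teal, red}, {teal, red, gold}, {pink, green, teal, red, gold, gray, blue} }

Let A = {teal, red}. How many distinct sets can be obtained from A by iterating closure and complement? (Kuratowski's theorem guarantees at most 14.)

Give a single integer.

4

cl via duality: int({pink, green, gold, gray, blue}) = {gold}, so X∖{gold} = {pink, green, teal, red, gray, blue}
Write k for closure, c for complement:
  1. A     = {teal, red}
  2. kA    = {pink, green, teal, red, gray, blue}
  3. cA    = {pink, green, gold, gray, blue}
  4. ckA   = {gold}
applying k or c yields no new set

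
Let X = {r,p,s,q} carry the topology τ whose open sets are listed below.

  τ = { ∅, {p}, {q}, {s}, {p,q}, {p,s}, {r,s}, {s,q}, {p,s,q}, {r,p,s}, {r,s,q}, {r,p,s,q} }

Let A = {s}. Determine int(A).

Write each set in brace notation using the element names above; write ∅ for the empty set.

opens ⊆ A: ∅, {s}; union → int = {s}

{s}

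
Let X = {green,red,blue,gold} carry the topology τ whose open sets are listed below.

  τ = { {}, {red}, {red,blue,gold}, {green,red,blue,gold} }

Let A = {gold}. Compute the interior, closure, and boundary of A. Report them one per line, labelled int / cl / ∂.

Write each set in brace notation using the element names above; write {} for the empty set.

U open, U⊆A: {}. int(A) = ⋃ = {}
X∖A={green,red,blue}, int(X∖A)={red}, hence cl(A)={green,blue,gold}
∂A: remove int from cl → {green,blue,gold}

int(A) = {}
cl(A)  = {green,blue,gold}
∂A     = {green,blue,gold}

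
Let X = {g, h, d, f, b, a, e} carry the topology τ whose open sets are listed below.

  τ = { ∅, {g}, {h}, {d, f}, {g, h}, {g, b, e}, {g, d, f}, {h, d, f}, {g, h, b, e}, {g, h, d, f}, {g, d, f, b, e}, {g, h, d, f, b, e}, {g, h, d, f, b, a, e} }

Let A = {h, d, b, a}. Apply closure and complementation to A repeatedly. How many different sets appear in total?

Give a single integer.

closure: X∖int(X∖A) = X∖{g} = {h, d, f, b, a, e}
Let k=closure and c=complement:
  1. A     = {h, d, b, a}
  2. kA    = {h, d, f, b, a, e}
  3. cA    = {g, f, e}
  4. ckA   = {g}
  5. kcA   = {g, d, f, b, a, e}
  6. kckA  = {g, b, a, e}
  7. ckcA  = {h}
  8. ckckA = {h, d, f}
  9. kckcA = {h, a}
  10. kckckA = {h, d, f, a}
  11. ckckcA = {g, d, f, b, e}
  12. ckckckA = {g, b, e}
— saturated at 12

12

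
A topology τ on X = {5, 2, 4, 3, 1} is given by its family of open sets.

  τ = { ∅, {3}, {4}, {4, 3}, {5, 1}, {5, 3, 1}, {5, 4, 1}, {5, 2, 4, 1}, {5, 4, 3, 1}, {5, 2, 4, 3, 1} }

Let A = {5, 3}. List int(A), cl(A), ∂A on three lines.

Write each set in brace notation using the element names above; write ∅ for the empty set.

int(A) = {3}
cl(A)  = {5, 2, 3, 1}
∂A     = {5, 2, 1}

open subsets of A: ∅, {3}; so int(A) = {3}
closure: X∖int(X∖A) = X∖{4} = {5, 2, 3, 1}
∂A = {5, 2, 3, 1} minus {3} = {5, 2, 1}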